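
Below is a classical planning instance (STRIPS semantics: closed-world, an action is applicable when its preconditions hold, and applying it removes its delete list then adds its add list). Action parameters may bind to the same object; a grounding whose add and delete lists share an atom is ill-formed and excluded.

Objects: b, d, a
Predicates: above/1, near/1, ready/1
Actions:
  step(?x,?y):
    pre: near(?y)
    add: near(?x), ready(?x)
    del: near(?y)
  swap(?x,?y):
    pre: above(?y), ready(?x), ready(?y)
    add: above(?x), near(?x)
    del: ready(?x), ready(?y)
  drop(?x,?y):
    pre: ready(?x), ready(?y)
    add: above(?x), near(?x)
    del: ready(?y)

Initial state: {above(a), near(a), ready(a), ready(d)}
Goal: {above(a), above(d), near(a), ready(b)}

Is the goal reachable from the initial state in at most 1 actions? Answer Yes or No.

No

1. swap(d,a)  →  {above(a), above(d), near(a), near(d)}
2. step(b,d)  →  {above(a), above(d), near(a), near(b), ready(b)}
optimal plan length = 2; 2 > 1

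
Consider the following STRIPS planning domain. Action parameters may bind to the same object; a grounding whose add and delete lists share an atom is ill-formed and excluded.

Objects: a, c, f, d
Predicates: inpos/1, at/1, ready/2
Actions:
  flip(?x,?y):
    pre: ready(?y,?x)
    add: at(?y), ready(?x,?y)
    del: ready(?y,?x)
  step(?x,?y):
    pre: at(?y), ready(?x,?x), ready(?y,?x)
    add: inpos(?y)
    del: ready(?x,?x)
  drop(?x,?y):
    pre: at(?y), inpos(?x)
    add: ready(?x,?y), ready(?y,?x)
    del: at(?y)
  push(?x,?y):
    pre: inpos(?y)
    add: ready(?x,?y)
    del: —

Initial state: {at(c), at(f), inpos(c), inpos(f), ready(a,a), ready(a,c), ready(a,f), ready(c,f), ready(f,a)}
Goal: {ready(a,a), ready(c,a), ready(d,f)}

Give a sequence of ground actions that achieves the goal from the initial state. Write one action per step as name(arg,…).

flip(c,a); push(d,f)

1. flip(c,a)  →  {at(a), at(c), at(f), inpos(c), inpos(f), ready(a,a), ready(a,f), ready(c,a), ready(c,f), ready(f,a)}
2. push(d,f)  →  {at(a), at(c), at(f), inpos(c), inpos(f), ready(a,a), ready(a,f), ready(c,a), ready(c,f), ready(d,f), ready(f,a)}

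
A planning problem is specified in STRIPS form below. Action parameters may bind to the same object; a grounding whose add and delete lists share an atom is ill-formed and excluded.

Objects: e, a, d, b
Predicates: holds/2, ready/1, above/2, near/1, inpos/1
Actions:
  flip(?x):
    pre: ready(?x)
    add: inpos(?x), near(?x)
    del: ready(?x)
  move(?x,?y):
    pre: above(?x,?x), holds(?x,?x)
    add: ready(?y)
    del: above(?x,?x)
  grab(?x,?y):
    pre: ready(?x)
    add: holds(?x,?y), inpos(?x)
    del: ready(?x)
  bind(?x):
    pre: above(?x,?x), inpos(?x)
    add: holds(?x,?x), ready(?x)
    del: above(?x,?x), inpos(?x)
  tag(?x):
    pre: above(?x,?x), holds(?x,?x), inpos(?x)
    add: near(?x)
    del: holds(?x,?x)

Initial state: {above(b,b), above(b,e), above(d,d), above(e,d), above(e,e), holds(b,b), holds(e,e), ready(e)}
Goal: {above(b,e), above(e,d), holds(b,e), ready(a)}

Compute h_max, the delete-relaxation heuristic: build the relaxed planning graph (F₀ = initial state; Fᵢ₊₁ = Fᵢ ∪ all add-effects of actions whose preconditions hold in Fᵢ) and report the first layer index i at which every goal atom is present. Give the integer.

2

F0 = init (8 atoms)
F1 = F0 ∪ {holds(e,a), holds(e,b), holds(e,d), inpos(e), near(e), ready(a), ready(b), ready(d)}  (16 atoms)
F2 = F1 ∪ {holds(a,a), holds(a,b), holds(a,d), holds(a,e), holds(b,a), holds(b,d), holds(b,e), holds(d,a), holds(d,b), holds(d,d), holds(d,e), inpos(a), inpos(b), inpos(d), near(a), near(b), near(d)}  (33 atoms)
goal ⊆ F2  ⇒  h_max = 2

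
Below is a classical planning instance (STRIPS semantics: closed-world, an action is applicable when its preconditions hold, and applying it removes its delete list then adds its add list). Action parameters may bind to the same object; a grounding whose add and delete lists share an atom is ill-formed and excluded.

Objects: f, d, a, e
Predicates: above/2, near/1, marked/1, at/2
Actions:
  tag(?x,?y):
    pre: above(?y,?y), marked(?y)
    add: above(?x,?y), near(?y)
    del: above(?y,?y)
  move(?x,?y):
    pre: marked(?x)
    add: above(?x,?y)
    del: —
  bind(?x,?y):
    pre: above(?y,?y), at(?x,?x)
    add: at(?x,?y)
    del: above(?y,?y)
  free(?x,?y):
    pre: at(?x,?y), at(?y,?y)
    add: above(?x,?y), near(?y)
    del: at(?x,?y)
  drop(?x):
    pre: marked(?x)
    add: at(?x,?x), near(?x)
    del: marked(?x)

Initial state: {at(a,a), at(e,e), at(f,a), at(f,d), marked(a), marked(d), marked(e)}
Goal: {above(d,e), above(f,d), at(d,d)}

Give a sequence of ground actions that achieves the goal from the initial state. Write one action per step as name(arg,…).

1. move(d,e)  →  {above(d,e), at(a,a), at(e,e), at(f,a), at(f,d), marked(a), marked(d), marked(e)}
2. drop(d)  →  {above(d,e), at(a,a), at(d,d), at(e,e), at(f,a), at(f,d), marked(a), marked(e), near(d)}
3. free(f,d)  →  {above(d,e), above(f,d), at(a,a), at(d,d), at(e,e), at(f,a), marked(a), marked(e), near(d)}

move(d,e); drop(d); free(f,d)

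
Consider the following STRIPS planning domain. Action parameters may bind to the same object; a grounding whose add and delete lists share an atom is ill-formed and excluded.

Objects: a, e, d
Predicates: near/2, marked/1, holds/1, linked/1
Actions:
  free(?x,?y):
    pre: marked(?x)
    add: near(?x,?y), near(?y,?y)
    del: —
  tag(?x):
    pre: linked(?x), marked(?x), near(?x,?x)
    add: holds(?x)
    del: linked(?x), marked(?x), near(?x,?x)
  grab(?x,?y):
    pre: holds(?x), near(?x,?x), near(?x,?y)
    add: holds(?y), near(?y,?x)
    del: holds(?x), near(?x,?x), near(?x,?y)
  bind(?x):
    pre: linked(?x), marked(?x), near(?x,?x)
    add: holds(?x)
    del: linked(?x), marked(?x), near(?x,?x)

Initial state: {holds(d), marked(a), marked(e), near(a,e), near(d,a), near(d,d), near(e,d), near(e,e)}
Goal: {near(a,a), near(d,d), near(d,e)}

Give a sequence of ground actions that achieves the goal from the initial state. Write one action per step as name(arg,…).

1. free(a,a)  →  {holds(d), marked(a), marked(e), near(a,a), near(a,e), near(d,a), near(d,d), near(e,d), near(e,e)}
2. grab(d,a)  →  {holds(a), marked(a), marked(e), near(a,a), near(a,d), near(a,e), near(e,d), near(e,e)}
3. free(a,d)  →  {holds(a), marked(a), marked(e), near(a,a), near(a,d), near(a,e), near(d,d), near(e,d), near(e,e)}
4. grab(a,e)  →  {holds(e), marked(a), marked(e), near(a,d), near(d,d), near(e,a), near(e,d), near(e,e)}
5. free(a,a)  →  {holds(e), marked(a), marked(e), near(a,a), near(a,d), near(d,d), near(e,a), near(e,d), near(e,e)}
6. grab(e,d)  →  {holds(d), marked(a), marked(e), near(a,a), near(a,d), near(d,d), near(d,e), near(e,a)}

free(a,a); grab(d,a); free(a,d); grab(a,e); free(a,a); grab(e,d)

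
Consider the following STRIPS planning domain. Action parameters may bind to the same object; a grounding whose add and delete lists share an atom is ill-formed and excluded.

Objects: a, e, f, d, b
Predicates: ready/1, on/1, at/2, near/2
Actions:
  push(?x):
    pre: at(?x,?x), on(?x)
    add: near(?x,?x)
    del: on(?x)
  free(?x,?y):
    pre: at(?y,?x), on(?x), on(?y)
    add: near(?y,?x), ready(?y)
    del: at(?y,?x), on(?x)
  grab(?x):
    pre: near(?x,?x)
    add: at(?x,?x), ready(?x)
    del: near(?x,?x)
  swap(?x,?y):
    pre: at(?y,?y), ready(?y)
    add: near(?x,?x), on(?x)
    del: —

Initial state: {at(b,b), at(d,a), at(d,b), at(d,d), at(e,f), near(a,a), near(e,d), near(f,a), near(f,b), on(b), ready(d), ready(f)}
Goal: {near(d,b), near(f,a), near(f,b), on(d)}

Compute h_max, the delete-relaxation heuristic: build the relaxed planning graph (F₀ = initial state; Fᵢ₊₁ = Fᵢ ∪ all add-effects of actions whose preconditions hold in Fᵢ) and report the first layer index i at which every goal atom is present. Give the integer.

2

F0 = init (12 atoms)
F1 = F0 ∪ {at(a,a), near(b,b), near(d,d), near(e,e), near(f,f), on(a), on(d), on(e), on(f), ready(a), ready(b)}  (23 atoms)
F2 = F1 ∪ {at(e,e), at(f,f), near(d,a), near(d,b), near(e,f), ready(e)}  (29 atoms)
goal ⊆ F2  ⇒  h_max = 2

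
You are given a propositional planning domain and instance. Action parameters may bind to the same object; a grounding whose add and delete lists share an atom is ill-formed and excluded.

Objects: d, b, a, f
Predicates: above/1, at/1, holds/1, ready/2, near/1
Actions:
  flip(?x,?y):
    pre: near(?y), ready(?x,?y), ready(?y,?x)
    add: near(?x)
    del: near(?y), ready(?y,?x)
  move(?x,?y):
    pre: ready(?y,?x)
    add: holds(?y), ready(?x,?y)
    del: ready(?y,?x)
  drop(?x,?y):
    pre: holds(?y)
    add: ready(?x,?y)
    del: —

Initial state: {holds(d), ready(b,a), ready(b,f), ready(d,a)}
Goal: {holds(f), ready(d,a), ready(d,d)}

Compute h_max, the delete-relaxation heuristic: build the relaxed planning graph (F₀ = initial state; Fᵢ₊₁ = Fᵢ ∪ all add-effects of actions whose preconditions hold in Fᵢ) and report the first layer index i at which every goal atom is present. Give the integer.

F0 = init (4 atoms)
F1 = F0 ∪ {holds(b), ready(a,b), ready(a,d), ready(b,d), ready(d,d), ready(f,b), ready(f,d)}  (11 atoms)
F2 = F1 ∪ {holds(a), holds(f), ready(b,b), ready(d,b), ready(d,f)}  (16 atoms)
goal ⊆ F2  ⇒  h_max = 2

2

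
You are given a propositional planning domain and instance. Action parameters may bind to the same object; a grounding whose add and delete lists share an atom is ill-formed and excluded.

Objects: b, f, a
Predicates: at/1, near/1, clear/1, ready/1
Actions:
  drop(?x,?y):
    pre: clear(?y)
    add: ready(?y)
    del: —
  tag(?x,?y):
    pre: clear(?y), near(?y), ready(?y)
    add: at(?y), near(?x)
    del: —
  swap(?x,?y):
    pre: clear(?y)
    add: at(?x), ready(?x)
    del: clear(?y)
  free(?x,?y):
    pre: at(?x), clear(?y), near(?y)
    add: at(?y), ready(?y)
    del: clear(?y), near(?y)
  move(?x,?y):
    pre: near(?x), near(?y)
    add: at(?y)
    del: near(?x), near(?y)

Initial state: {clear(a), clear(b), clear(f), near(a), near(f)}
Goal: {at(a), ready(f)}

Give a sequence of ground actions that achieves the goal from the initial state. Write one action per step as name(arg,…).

1. drop(b,f)  →  {clear(a), clear(b), clear(f), near(a), near(f), ready(f)}
2. swap(a,b)  →  {at(a), clear(a), clear(f), near(a), near(f), ready(a), ready(f)}

drop(b,f); swap(a,b)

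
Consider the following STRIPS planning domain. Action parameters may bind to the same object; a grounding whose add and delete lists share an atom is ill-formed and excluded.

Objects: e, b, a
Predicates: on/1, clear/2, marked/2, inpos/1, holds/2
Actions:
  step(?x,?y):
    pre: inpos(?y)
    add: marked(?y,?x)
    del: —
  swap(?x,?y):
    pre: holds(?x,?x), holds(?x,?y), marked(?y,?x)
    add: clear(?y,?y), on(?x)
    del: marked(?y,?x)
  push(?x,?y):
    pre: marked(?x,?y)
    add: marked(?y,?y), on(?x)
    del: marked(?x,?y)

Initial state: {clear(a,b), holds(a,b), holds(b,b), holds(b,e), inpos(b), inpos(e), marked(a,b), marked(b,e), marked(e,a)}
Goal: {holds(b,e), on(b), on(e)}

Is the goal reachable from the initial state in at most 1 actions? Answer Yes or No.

No

1. push(e,a)  →  {clear(a,b), holds(a,b), holds(b,b), holds(b,e), inpos(b), inpos(e), marked(a,a), marked(a,b), marked(b,e), on(e)}
2. push(b,e)  →  {clear(a,b), holds(a,b), holds(b,b), holds(b,e), inpos(b), inpos(e), marked(a,a), marked(a,b), marked(e,e), on(b), on(e)}
optimal plan length = 2; 2 > 1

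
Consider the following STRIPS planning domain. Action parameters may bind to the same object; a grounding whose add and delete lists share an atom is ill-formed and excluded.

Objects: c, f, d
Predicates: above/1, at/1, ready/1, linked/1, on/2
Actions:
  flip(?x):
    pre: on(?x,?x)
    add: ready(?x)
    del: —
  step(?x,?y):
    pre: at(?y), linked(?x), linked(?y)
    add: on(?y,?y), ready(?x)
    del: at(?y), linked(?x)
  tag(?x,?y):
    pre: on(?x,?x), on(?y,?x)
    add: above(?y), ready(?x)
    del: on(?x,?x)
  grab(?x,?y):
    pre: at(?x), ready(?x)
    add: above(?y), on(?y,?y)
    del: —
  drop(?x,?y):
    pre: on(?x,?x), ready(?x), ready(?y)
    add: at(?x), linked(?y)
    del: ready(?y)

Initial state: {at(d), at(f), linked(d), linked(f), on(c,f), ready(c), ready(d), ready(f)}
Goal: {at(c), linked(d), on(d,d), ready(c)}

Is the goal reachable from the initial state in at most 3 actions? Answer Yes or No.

1. step(f,d)  →  {at(f), linked(d), on(c,f), on(d,d), ready(c), ready(d), ready(f)}
2. grab(f,c)  →  {above(c), at(f), linked(d), on(c,c), on(c,f), on(d,d), ready(c), ready(d), ready(f)}
3. drop(c,f)  →  {above(c), at(c), at(f), linked(d), linked(f), on(c,c), on(c,f), on(d,d), ready(c), ready(d)}
optimal plan length = 3; 3 ≤ 3

Yes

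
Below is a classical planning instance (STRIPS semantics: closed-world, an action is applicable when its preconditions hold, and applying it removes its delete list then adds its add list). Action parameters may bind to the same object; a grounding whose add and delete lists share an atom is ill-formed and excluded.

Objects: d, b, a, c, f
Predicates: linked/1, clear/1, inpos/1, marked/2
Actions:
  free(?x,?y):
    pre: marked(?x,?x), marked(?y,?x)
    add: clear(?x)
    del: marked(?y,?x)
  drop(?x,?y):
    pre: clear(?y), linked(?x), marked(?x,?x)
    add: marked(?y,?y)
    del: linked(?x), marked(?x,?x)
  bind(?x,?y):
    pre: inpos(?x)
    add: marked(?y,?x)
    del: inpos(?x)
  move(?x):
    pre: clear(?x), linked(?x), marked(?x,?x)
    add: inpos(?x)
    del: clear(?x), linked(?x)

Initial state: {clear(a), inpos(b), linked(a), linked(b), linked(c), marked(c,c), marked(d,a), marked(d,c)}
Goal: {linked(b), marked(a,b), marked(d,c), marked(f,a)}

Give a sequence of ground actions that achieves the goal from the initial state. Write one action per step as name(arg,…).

drop(c,a); bind(b,a); move(a); bind(a,f)

1. drop(c,a)  →  {clear(a), inpos(b), linked(a), linked(b), marked(a,a), marked(d,a), marked(d,c)}
2. bind(b,a)  →  {clear(a), linked(a), linked(b), marked(a,a), marked(a,b), marked(d,a), marked(d,c)}
3. move(a)  →  {inpos(a), linked(b), marked(a,a), marked(a,b), marked(d,a), marked(d,c)}
4. bind(a,f)  →  {linked(b), marked(a,a), marked(a,b), marked(d,a), marked(d,c), marked(f,a)}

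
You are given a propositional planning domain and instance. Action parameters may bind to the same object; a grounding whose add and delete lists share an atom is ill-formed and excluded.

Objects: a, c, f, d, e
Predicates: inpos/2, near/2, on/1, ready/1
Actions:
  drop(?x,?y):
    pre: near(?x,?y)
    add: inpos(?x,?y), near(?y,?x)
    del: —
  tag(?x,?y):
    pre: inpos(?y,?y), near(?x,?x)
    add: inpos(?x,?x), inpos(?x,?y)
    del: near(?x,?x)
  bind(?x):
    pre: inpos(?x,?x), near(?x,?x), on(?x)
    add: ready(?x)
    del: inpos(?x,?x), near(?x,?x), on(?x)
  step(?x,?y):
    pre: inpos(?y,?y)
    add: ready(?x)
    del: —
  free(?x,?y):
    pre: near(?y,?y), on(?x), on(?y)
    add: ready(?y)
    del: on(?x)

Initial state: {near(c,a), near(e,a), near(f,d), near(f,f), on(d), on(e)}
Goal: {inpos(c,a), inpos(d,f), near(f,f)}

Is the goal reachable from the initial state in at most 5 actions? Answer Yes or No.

Yes

1. drop(c,a)  →  {inpos(c,a), near(a,c), near(c,a), near(e,a), near(f,d), near(f,f), on(d), on(e)}
2. drop(f,d)  →  {inpos(c,a), inpos(f,d), near(a,c), near(c,a), near(d,f), near(e,a), near(f,d), near(f,f), on(d), on(e)}
3. drop(d,f)  →  {inpos(c,a), inpos(d,f), inpos(f,d), near(a,c), near(c,a), near(d,f), near(e,a), near(f,d), near(f,f), on(d), on(e)}
optimal plan length = 3; 3 ≤ 5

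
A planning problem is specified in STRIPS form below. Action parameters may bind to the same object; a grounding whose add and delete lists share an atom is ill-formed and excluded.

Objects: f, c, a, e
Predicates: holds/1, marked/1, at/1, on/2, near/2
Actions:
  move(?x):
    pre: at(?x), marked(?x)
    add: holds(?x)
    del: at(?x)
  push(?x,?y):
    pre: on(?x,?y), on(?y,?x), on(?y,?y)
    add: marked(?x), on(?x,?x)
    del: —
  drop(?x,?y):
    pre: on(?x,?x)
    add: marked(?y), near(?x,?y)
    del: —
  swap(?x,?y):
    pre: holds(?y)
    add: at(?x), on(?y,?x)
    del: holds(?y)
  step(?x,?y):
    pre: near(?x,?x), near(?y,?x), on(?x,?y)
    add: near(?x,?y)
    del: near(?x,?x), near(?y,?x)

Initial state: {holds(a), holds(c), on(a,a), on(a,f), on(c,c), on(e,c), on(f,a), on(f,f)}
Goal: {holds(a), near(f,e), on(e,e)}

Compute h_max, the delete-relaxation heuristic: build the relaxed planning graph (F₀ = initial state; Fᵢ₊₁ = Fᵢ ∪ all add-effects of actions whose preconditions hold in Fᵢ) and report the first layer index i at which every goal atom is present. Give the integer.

2

F0 = init (8 atoms)
F1 = F0 ∪ {at(a), at(c), at(e), at(f), marked(a), marked(c), marked(e), marked(f), near(a,a), near(a,c), near(a,e), near(a,f), near(c,a), near(c,c), near(c,e), near(c,f), near(f,a), near(f,c), near(f,e), near(f,f), on(a,c), on(a,e), on(c,a), on(c,e), on(c,f)}  (33 atoms)
F2 = F1 ∪ {holds(e), holds(f), on(e,e)}  (36 atoms)
goal ⊆ F2  ⇒  h_max = 2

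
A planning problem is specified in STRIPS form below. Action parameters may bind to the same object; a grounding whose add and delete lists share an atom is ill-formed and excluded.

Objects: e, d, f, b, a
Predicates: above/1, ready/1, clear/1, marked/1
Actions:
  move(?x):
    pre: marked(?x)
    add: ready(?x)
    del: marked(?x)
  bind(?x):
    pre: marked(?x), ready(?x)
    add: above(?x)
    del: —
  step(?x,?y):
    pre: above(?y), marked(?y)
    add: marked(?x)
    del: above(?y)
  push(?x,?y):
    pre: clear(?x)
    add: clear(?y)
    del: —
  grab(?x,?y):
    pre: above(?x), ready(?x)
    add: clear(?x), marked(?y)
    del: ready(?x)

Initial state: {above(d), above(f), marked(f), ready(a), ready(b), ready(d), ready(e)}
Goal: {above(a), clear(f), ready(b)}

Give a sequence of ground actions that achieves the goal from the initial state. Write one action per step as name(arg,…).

1. move(f)  →  {above(d), above(f), ready(a), ready(b), ready(d), ready(e), ready(f)}
2. grab(f,a)  →  {above(d), above(f), clear(f), marked(a), ready(a), ready(b), ready(d), ready(e)}
3. bind(a)  →  {above(a), above(d), above(f), clear(f), marked(a), ready(a), ready(b), ready(d), ready(e)}

move(f); grab(f,a); bind(a)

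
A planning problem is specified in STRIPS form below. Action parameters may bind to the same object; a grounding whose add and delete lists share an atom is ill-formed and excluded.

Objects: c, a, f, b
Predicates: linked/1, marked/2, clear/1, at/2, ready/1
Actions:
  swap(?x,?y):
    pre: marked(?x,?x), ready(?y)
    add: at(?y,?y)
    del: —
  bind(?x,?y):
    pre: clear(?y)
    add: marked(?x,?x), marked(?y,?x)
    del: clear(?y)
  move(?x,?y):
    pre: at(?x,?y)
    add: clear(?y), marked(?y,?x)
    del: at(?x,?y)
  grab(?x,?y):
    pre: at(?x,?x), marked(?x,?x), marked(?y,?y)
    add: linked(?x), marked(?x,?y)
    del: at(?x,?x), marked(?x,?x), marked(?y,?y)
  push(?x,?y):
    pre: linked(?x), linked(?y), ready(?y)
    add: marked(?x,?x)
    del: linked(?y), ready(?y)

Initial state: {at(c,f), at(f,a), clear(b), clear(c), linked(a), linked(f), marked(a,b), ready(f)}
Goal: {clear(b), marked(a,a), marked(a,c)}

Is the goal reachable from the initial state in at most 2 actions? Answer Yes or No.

No

1. bind(a,c)  →  {at(c,f), at(f,a), clear(b), linked(a), linked(f), marked(a,a), marked(a,b), marked(c,a), ready(f)}
2. move(f,a)  →  {at(c,f), clear(a), clear(b), linked(a), linked(f), marked(a,a), marked(a,b), marked(a,f), marked(c,a), ready(f)}
3. bind(c,a)  →  {at(c,f), clear(b), linked(a), linked(f), marked(a,a), marked(a,b), marked(a,c), marked(a,f), marked(c,a), marked(c,c), ready(f)}
optimal plan length = 3; 3 > 2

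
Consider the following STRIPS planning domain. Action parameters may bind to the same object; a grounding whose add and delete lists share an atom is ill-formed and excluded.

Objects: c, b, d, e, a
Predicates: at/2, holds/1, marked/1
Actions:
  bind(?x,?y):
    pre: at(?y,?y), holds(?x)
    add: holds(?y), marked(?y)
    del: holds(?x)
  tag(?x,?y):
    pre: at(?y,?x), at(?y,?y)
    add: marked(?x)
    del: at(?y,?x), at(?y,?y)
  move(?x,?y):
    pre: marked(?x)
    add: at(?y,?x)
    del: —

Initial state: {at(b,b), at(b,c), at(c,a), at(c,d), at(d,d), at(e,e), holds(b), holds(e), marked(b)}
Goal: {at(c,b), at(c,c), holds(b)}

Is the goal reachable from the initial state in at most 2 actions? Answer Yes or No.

1. tag(c,b)  →  {at(c,a), at(c,d), at(d,d), at(e,e), holds(b), holds(e), marked(b), marked(c)}
2. move(c,c)  →  {at(c,a), at(c,c), at(c,d), at(d,d), at(e,e), holds(b), holds(e), marked(b), marked(c)}
3. move(b,c)  →  {at(c,a), at(c,b), at(c,c), at(c,d), at(d,d), at(e,e), holds(b), holds(e), marked(b), marked(c)}
optimal plan length = 3; 3 > 2

No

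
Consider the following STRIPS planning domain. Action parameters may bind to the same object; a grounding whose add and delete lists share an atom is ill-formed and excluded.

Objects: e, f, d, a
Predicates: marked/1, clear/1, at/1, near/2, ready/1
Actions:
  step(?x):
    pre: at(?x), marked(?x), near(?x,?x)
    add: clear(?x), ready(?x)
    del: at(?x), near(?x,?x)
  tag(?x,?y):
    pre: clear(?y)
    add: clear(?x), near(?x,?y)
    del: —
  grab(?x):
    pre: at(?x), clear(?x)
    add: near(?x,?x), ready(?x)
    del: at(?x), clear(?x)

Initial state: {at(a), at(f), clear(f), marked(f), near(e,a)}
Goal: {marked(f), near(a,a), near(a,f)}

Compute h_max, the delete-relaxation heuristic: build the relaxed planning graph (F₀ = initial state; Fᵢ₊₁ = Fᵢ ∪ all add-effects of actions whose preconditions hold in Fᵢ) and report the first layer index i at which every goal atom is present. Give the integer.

2

F0 = init (5 atoms)
F1 = F0 ∪ {clear(a), clear(d), clear(e), near(a,f), near(d,f), near(e,f), near(f,f), ready(f)}  (13 atoms)
F2 = F1 ∪ {near(a,a), near(a,d), near(a,e), near(d,a), near(d,d), near(d,e), near(e,d), near(e,e), near(f,a), near(f,d), near(f,e), ready(a)}  (25 atoms)
goal ⊆ F2  ⇒  h_max = 2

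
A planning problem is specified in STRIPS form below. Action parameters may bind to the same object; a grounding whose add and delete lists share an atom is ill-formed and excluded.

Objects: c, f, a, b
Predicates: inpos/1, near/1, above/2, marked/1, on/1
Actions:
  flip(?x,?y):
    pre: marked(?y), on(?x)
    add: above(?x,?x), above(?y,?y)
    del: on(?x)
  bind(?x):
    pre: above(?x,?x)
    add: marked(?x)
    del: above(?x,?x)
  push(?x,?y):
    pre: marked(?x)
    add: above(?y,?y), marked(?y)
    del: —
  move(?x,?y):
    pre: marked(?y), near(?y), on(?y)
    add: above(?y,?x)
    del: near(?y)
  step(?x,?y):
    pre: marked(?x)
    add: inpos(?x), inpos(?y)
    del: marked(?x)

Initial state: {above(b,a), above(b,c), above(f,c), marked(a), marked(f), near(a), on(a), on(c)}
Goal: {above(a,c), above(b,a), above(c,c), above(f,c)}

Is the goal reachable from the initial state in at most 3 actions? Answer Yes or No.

Yes

1. flip(c,f)  →  {above(b,a), above(b,c), above(c,c), above(f,c), above(f,f), marked(a), marked(f), near(a), on(a)}
2. move(c,a)  →  {above(a,c), above(b,a), above(b,c), above(c,c), above(f,c), above(f,f), marked(a), marked(f), on(a)}
optimal plan length = 2; 2 ≤ 3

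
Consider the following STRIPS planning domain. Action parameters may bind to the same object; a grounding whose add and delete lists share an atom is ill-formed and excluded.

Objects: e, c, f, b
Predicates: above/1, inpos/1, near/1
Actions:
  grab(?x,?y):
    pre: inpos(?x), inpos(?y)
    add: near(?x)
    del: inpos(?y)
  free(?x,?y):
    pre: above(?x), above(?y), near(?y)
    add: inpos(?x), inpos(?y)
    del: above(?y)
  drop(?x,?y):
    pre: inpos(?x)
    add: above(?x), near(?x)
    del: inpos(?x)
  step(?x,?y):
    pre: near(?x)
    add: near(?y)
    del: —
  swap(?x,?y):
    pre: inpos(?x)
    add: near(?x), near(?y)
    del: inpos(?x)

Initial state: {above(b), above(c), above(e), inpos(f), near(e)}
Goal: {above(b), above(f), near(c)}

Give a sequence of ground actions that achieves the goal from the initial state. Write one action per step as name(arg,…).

drop(f,e); step(e,c)

1. drop(f,e)  →  {above(b), above(c), above(e), above(f), near(e), near(f)}
2. step(e,c)  →  {above(b), above(c), above(e), above(f), near(c), near(e), near(f)}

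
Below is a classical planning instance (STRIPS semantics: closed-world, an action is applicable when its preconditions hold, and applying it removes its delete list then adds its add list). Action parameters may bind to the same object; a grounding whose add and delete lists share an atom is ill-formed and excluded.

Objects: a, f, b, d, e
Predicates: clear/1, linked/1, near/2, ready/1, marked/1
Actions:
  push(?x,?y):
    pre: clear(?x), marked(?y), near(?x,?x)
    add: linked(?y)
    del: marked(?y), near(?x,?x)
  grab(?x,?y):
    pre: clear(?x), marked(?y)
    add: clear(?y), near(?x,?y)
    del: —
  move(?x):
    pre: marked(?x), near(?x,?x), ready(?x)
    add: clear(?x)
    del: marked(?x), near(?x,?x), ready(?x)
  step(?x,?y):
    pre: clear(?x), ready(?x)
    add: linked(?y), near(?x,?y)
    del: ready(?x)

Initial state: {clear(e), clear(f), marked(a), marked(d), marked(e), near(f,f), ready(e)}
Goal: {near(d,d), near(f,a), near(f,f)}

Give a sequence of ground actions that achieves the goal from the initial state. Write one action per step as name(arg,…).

1. grab(f,a)  →  {clear(a), clear(e), clear(f), marked(a), marked(d), marked(e), near(f,a), near(f,f), ready(e)}
2. grab(a,d)  →  {clear(a), clear(d), clear(e), clear(f), marked(a), marked(d), marked(e), near(a,d), near(f,a), near(f,f), ready(e)}
3. grab(d,d)  →  {clear(a), clear(d), clear(e), clear(f), marked(a), marked(d), marked(e), near(a,d), near(d,d), near(f,a), near(f,f), ready(e)}

grab(f,a); grab(a,d); grab(d,d)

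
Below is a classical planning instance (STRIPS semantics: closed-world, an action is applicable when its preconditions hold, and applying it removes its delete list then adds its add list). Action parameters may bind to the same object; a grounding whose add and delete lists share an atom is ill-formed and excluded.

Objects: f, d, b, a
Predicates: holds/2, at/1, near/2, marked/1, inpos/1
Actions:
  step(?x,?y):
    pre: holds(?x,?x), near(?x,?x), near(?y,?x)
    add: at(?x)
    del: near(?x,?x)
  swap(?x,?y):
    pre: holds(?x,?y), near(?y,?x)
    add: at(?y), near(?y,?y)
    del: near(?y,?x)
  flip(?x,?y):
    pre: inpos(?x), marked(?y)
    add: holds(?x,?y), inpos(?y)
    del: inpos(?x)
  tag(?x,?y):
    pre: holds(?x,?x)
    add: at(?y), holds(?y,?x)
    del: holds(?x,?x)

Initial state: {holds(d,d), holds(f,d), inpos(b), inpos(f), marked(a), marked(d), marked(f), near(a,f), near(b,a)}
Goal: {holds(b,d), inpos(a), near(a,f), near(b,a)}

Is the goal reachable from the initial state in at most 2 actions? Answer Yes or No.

Yes

1. flip(f,a)  →  {holds(d,d), holds(f,a), holds(f,d), inpos(a), inpos(b), marked(a), marked(d), marked(f), near(a,f), near(b,a)}
2. flip(b,d)  →  {holds(b,d), holds(d,d), holds(f,a), holds(f,d), inpos(a), inpos(d), marked(a), marked(d), marked(f), near(a,f), near(b,a)}
optimal plan length = 2; 2 ≤ 2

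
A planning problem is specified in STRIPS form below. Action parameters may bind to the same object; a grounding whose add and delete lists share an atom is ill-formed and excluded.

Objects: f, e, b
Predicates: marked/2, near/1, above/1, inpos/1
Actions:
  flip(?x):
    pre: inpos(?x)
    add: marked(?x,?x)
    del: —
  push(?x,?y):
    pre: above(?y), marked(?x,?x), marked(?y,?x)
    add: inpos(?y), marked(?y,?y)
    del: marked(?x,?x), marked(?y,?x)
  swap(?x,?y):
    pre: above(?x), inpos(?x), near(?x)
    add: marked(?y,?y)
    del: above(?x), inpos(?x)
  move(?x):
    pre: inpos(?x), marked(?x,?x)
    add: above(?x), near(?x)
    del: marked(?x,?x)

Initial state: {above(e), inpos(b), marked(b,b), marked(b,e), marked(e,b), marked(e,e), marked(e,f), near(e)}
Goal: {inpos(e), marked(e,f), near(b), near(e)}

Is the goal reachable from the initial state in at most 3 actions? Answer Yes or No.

1. push(b,e)  →  {above(e), inpos(b), inpos(e), marked(b,e), marked(e,e), marked(e,f), near(e)}
2. flip(b)  →  {above(e), inpos(b), inpos(e), marked(b,b), marked(b,e), marked(e,e), marked(e,f), near(e)}
3. move(b)  →  {above(b), above(e), inpos(b), inpos(e), marked(b,e), marked(e,e), marked(e,f), near(b), near(e)}
optimal plan length = 3; 3 ≤ 3

Yes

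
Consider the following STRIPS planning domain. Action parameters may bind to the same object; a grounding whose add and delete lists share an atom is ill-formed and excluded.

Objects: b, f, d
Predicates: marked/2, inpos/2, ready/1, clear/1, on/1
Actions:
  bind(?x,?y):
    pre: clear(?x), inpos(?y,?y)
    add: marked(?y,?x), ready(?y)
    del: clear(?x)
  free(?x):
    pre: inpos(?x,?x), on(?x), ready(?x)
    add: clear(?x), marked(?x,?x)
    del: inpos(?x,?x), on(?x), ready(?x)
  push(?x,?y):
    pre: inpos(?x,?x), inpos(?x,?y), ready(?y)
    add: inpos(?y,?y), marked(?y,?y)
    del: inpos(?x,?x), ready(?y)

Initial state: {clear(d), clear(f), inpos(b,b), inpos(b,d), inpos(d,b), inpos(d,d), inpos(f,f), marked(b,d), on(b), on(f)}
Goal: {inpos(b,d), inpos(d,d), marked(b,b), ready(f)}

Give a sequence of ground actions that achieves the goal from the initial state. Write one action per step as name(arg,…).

1. bind(f,b)  →  {clear(d), inpos(b,b), inpos(b,d), inpos(d,b), inpos(d,d), inpos(f,f), marked(b,d), marked(b,f), on(b), on(f), ready(b)}
2. bind(d,f)  →  {inpos(b,b), inpos(b,d), inpos(d,b), inpos(d,d), inpos(f,f), marked(b,d), marked(b,f), marked(f,d), on(b), on(f), ready(b), ready(f)}
3. free(b)  →  {clear(b), inpos(b,d), inpos(d,b), inpos(d,d), inpos(f,f), marked(b,b), marked(b,d), marked(b,f), marked(f,d), on(f), ready(f)}

bind(f,b); bind(d,f); free(b)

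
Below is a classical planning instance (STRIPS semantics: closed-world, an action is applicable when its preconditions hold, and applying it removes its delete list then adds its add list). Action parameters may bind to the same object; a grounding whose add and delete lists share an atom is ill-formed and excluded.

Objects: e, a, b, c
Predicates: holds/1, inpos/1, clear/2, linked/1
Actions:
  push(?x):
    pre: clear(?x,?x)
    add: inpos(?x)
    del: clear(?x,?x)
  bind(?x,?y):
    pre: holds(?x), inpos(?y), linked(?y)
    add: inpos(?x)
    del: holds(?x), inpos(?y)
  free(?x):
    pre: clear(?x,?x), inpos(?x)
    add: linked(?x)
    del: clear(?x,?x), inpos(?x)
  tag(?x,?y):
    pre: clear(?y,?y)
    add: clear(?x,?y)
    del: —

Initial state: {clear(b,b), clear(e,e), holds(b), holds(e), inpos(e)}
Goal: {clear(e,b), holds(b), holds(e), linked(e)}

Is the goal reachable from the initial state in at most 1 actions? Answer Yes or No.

1. free(e)  →  {clear(b,b), holds(b), holds(e), linked(e)}
2. tag(e,b)  →  {clear(b,b), clear(e,b), holds(b), holds(e), linked(e)}
optimal plan length = 2; 2 > 1

No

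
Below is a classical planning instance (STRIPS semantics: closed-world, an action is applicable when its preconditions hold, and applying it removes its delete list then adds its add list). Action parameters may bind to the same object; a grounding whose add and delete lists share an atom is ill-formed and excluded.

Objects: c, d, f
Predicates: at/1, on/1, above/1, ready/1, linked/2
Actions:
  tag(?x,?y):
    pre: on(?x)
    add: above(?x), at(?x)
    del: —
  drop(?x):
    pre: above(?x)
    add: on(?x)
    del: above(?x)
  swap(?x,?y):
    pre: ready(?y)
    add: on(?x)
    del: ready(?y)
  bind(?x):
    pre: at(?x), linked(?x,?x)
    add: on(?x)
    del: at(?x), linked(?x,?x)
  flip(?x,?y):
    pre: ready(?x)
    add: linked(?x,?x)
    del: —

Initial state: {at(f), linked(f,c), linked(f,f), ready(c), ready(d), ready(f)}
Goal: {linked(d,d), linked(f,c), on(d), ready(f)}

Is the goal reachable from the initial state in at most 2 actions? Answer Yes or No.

Yes

1. swap(d,c)  →  {at(f), linked(f,c), linked(f,f), on(d), ready(d), ready(f)}
2. flip(d,c)  →  {at(f), linked(d,d), linked(f,c), linked(f,f), on(d), ready(d), ready(f)}
optimal plan length = 2; 2 ≤ 2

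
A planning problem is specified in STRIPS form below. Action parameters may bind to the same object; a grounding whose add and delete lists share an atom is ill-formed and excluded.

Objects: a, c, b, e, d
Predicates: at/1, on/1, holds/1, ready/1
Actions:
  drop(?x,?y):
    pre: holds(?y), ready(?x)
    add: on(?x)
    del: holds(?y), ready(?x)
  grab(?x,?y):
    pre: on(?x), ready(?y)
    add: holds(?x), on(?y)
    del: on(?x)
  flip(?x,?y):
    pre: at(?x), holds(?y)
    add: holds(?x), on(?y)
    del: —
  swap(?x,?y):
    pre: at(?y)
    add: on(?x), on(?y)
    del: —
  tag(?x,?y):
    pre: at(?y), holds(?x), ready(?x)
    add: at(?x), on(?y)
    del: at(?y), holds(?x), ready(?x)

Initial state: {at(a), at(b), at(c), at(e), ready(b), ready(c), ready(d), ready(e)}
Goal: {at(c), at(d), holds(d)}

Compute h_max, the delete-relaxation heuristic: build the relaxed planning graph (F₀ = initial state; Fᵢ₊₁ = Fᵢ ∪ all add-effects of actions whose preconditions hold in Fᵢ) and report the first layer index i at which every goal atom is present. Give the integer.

3

F0 = init (8 atoms)
F1 = F0 ∪ {on(a), on(b), on(c), on(d), on(e)}  (13 atoms)
F2 = F1 ∪ {holds(a), holds(b), holds(c), holds(d), holds(e)}  (18 atoms)
F3 = F2 ∪ {at(d)}  (19 atoms)
goal ⊆ F3  ⇒  h_max = 3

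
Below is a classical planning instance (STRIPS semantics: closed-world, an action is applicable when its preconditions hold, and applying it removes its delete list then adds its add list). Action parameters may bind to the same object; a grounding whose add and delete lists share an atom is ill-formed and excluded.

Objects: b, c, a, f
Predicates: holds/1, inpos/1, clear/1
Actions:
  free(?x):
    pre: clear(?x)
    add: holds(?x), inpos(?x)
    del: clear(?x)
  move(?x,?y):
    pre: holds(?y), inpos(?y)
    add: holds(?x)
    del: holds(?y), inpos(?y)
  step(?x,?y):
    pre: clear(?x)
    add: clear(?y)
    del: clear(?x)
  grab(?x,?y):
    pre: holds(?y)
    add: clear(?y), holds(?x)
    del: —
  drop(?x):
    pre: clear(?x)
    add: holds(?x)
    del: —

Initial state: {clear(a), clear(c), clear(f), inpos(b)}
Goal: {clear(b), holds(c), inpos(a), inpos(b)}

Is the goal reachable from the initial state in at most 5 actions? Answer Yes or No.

1. free(c)  →  {clear(a), clear(f), holds(c), inpos(b), inpos(c)}
2. free(a)  →  {clear(f), holds(a), holds(c), inpos(a), inpos(b), inpos(c)}
3. step(f,b)  →  {clear(b), holds(a), holds(c), inpos(a), inpos(b), inpos(c)}
optimal plan length = 3; 3 ≤ 5

Yes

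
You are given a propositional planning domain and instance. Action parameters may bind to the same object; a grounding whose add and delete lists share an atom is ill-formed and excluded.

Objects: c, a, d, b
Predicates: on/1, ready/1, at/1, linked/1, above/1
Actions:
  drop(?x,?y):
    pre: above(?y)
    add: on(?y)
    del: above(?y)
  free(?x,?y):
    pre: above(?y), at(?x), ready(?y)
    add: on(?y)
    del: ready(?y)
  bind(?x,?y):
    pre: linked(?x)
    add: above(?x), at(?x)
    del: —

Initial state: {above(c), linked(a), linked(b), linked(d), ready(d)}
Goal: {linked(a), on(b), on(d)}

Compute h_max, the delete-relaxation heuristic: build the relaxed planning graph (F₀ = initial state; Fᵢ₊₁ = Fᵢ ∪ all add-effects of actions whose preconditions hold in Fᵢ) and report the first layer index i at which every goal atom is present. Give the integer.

2

F0 = init (5 atoms)
F1 = F0 ∪ {above(a), above(b), above(d), at(a), at(b), at(d), on(c)}  (12 atoms)
F2 = F1 ∪ {on(a), on(b), on(d)}  (15 atoms)
goal ⊆ F2  ⇒  h_max = 2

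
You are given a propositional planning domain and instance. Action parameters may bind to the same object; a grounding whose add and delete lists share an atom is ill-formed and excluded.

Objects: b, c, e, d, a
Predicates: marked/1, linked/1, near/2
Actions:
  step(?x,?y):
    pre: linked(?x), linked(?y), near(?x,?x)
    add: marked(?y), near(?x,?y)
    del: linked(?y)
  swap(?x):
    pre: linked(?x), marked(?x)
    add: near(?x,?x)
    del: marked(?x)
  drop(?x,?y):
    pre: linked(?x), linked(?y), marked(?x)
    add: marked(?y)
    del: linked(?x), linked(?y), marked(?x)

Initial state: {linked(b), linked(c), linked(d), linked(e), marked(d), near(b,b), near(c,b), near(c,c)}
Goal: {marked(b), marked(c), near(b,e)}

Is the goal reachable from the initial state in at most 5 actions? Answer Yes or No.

1. step(b,c)  →  {linked(b), linked(d), linked(e), marked(c), marked(d), near(b,b), near(b,c), near(c,b), near(c,c)}
2. step(b,e)  →  {linked(b), linked(d), marked(c), marked(d), marked(e), near(b,b), near(b,c), near(b,e), near(c,b), near(c,c)}
3. step(b,b)  →  {linked(d), marked(b), marked(c), marked(d), marked(e), near(b,b), near(b,c), near(b,e), near(c,b), near(c,c)}
optimal plan length = 3; 3 ≤ 5

Yes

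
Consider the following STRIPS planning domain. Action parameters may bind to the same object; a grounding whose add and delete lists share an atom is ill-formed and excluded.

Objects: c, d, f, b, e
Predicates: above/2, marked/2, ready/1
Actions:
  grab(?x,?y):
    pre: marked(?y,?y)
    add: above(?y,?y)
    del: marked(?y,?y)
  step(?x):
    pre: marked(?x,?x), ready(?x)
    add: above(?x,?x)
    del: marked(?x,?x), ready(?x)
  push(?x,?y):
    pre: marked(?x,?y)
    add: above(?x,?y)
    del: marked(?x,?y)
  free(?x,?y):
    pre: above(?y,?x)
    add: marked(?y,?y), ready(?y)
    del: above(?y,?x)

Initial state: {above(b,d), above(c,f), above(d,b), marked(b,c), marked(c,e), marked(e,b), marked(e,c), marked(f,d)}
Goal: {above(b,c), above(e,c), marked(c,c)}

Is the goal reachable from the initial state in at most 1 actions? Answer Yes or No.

1. push(b,c)  →  {above(b,c), above(b,d), above(c,f), above(d,b), marked(c,e), marked(e,b), marked(e,c), marked(f,d)}
2. push(e,c)  →  {above(b,c), above(b,d), above(c,f), above(d,b), above(e,c), marked(c,e), marked(e,b), marked(f,d)}
3. free(f,c)  →  {above(b,c), above(b,d), above(d,b), above(e,c), marked(c,c), marked(c,e), marked(e,b), marked(f,d), ready(c)}
optimal plan length = 3; 3 > 1

No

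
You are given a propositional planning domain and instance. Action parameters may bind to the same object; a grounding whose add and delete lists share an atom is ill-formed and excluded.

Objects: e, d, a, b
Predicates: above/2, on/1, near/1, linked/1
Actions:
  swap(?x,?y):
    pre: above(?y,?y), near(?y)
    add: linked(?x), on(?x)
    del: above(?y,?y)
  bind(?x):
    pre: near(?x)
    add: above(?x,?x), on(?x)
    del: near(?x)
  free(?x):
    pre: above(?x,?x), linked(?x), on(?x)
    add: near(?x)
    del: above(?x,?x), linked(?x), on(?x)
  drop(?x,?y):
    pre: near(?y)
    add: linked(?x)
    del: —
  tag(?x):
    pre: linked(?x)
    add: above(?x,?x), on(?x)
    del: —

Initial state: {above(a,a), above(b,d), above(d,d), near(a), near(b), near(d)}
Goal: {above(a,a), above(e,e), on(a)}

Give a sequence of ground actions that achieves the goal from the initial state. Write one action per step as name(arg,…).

1. swap(e,d)  →  {above(a,a), above(b,d), linked(e), near(a), near(b), near(d), on(e)}
2. bind(a)  →  {above(a,a), above(b,d), linked(e), near(b), near(d), on(a), on(e)}
3. tag(e)  →  {above(a,a), above(b,d), above(e,e), linked(e), near(b), near(d), on(a), on(e)}

swap(e,d); bind(a); tag(e)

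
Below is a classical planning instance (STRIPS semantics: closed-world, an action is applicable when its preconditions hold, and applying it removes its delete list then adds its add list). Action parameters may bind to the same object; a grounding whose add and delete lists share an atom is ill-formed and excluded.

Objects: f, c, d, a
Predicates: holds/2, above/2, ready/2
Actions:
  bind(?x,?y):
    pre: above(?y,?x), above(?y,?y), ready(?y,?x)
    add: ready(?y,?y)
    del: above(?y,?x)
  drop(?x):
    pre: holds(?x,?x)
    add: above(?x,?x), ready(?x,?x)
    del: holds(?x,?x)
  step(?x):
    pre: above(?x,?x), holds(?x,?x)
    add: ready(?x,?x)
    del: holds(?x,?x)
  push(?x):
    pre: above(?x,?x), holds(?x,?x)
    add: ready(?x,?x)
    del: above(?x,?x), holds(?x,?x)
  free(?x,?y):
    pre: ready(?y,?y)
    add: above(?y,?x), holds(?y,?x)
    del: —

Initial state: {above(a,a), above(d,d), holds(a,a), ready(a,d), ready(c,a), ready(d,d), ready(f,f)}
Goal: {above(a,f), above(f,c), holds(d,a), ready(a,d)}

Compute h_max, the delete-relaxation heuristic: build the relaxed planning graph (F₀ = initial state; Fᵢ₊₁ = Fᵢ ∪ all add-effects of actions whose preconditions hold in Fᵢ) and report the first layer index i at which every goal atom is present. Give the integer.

F0 = init (7 atoms)
F1 = F0 ∪ {above(d,a), above(d,c), above(d,f), above(f,a), above(f,c), above(f,d), above(f,f), holds(d,a), holds(d,c), holds(d,d), holds(d,f), holds(f,a), holds(f,c), holds(f,d), holds(f,f), ready(a,a)}  (23 atoms)
F2 = F1 ∪ {above(a,c), above(a,d), above(a,f), holds(a,c), holds(a,d), holds(a,f)}  (29 atoms)
goal ⊆ F2  ⇒  h_max = 2

2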